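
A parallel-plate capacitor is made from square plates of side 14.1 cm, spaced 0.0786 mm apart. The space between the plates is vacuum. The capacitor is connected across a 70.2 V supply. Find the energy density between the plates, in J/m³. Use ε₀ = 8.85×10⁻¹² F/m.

E = V/d = 70.2 / 7.86×10⁻⁵ = 8.93×10⁵ V/m.
u = ½ε₀E² = ½ × 8.85×10⁻¹² × (8.93×10⁵)² = 3.53 J/m³.

u ≈ 3.53 J/m³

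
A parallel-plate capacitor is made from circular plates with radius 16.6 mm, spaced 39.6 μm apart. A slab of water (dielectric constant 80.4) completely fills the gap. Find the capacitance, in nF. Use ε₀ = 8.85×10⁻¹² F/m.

A = π(16.6 mm)² = 8.66×10⁻⁴ m².
C = κε₀A/d = 80.4 × 8.85×10⁻¹² × 8.66×10⁻⁴ / 3.96×10⁻⁵ = 1.56×10⁻⁸ F.

15.6 nF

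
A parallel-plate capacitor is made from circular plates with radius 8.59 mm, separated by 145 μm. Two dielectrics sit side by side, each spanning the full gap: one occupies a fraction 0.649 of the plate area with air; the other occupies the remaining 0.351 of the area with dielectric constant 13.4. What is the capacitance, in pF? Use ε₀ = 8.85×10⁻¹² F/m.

C ≈ 75.7 pF

A = π(8.59 mm)² = 2.32×10⁻⁴ m².
Side-by-side slabs ⇒ two capacitors in parallel, each spanning the full gap.
C₁ = κ₁ε₀A₁/d = 1.00 × 8.85×10⁻¹² × 1.50×10⁻⁴ / 1.45×10⁻⁴ = 9.18×10⁻¹² F.
C₂ = κ₂ε₀A₂/d = 13.4 × 8.85×10⁻¹² × 8.14×10⁻⁵ / 1.45×10⁻⁴ = 6.65×10⁻¹¹ F.
C = C₁ + C₂ = 7.57×10⁻¹¹ F.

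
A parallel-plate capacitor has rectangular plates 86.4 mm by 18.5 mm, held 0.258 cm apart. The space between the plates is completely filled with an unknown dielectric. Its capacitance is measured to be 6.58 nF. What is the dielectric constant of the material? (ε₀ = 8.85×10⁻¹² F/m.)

κ ≈ 1200

A = 86.4 × 18.5 mm² = 1.60×10⁻³ m².
κ = Cd/(ε₀A) = 6.58×10⁻⁹ × 2.58×10⁻³ / (8.85×10⁻¹² × 1.60×10⁻³) = 1200.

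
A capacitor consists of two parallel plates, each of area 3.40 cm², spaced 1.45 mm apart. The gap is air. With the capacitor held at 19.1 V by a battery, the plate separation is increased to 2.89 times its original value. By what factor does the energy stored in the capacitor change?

0.346

Battery connected ⇒ V is held fixed.
C₂ = 0.346 C₁ and U = ½CV², so U₂/U₁ = C₂/C₁ = 0.346.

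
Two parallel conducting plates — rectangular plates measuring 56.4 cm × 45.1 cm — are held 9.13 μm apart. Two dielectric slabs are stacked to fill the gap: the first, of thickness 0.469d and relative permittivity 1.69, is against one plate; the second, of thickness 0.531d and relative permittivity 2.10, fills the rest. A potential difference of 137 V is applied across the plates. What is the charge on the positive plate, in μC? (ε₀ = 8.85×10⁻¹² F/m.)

A = 56.4 × 45.1 cm² = 0.254 m².
Stacked slabs ⇒ two capacitors in series, each with the full plate area.
C₁ = κ₁ε₀A/d₁ = 1.69 × 8.85×10⁻¹² × 0.254 / 4.28×10⁻⁶ = 8.88×10⁻⁷ F.
C₂ = κ₂ε₀A/d₂ = 2.10 × 8.85×10⁻¹² × 0.254 / 4.85×10⁻⁶ = 9.75×10⁻⁷ F.
C = (1/C₁ + 1/C₂)⁻¹ = 4.65×10⁻⁷ F.
Q = CV = 4.65×10⁻⁷ × 137 = 6.37×10⁻⁵ C.

Q ≈ 63.7 μC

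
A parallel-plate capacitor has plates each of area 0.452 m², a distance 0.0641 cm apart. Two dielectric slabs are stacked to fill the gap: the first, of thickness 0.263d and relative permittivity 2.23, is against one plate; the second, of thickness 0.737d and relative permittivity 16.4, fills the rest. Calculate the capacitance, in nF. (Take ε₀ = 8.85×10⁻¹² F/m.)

Stacked slabs ⇒ two capacitors in series, each with the full plate area.
C₁ = κ₁ε₀A/d₁ = 2.23 × 8.85×10⁻¹² × 0.452 / 1.69×10⁻⁴ = 5.29×10⁻⁸ F.
C₂ = κ₂ε₀A/d₂ = 16.4 × 8.85×10⁻¹² × 0.452 / 4.72×10⁻⁴ = 1.39×10⁻⁷ F.
C = (1/C₁ + 1/C₂)⁻¹ = 3.83×10⁻⁸ F.

C ≈ 38.3 nF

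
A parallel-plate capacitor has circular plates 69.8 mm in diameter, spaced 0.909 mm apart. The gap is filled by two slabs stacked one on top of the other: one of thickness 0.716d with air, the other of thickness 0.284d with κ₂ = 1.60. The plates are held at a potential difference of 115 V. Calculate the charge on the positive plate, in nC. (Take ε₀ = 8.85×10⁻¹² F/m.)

4.79 nC

A = π(69.8/2 mm)² = 3.83×10⁻³ m².
Stacked slabs ⇒ two capacitors in series, each with the full plate area.
C₁ = κ₁ε₀A/d₁ = 1.00 × 8.85×10⁻¹² × 3.83×10⁻³ / 6.51×10⁻⁴ = 5.20×10⁻¹¹ F.
C₂ = κ₂ε₀A/d₂ = 1.60 × 8.85×10⁻¹² × 3.83×10⁻³ / 2.58×10⁻⁴ = 2.10×10⁻¹⁰ F.
C = (1/C₁ + 1/C₂)⁻¹ = 4.17×10⁻¹¹ F.
Q = CV = 4.17×10⁻¹¹ × 115 = 4.79×10⁻⁹ C.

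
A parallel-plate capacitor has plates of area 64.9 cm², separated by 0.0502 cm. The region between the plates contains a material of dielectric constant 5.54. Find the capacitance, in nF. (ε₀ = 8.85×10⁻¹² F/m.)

0.634 nF

A = 64.9 cm² = 6.49×10⁻³ m².
C = κε₀A/d = 5.54 × 8.85×10⁻¹² × 6.49×10⁻³ / 5.02×10⁻⁴ = 6.34×10⁻¹⁰ F.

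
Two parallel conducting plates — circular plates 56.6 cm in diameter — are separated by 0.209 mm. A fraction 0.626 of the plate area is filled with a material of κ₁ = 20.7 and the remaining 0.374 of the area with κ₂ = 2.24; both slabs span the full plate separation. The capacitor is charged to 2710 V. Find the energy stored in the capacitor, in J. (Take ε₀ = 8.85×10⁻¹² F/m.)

A = π(56.6/2 cm)² = 0.252 m².
Side-by-side slabs ⇒ two capacitors in parallel, each spanning the full gap.
C₁ = κ₁ε₀A₁/d = 20.7 × 8.85×10⁻¹² × 0.158 / 2.09×10⁻⁴ = 1.38×10⁻⁷ F.
C₂ = κ₂ε₀A₂/d = 2.24 × 8.85×10⁻¹² × 9.41×10⁻² / 2.09×10⁻⁴ = 8.93×10⁻⁹ F.
C = C₁ + C₂ = 1.47×10⁻⁷ F.
U = ½CV² = ½ × 1.47×10⁻⁷ × (2710)² = 0.540 J.

0.540 J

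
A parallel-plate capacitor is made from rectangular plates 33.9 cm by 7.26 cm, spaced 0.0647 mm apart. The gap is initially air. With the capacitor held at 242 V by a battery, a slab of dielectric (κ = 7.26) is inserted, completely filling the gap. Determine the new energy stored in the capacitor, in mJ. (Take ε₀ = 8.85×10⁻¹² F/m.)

A = 33.9 × 7.26 cm² = 2.46×10⁻² m².
Initially C₁ = ε₀A/d = 8.85×10⁻¹² × 2.46×10⁻² / 6.47×10⁻⁵ = 3.37×10⁻⁹ F.
U₁ = 9.86×10⁻⁵ J.
Battery connected ⇒ V is held fixed. C₂ = 7.26 C₁ and U = ½CV², so U₂/U₁ = C₂/C₁ = 7.26.
U₂ = 7.26 × 9.86×10⁻⁵ = 7.16×10⁻⁴ J.

U ≈ 0.716 mJ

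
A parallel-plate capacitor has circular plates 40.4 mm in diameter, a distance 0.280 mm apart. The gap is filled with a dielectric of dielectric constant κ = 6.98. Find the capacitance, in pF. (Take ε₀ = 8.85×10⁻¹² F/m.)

A = π(40.4/2 mm)² = 1.28×10⁻³ m².
C = κε₀A/d = 6.98 × 8.85×10⁻¹² × 1.28×10⁻³ / 2.80×10⁻⁴ = 2.83×10⁻¹⁰ F.

C ≈ 283 pF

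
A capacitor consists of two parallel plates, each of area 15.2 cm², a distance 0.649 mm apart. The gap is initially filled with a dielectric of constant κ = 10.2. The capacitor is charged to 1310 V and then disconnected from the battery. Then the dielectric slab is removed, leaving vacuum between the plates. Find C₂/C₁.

C₂/C₁ ≈ 0.0980

C = κε₀A/d scales with κ, so C₂/C₁ = 1/κ = 1/10.2 = 0.0980.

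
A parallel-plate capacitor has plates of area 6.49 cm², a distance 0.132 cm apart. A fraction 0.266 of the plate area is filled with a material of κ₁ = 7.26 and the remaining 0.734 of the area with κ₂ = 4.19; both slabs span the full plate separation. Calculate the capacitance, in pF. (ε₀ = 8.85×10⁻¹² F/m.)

A = 6.49 cm² = 6.49×10⁻⁴ m².
Side-by-side slabs ⇒ two capacitors in parallel, each spanning the full gap.
C₁ = κ₁ε₀A₁/d = 7.26 × 8.85×10⁻¹² × 1.73×10⁻⁴ / 1.32×10⁻³ = 8.40×10⁻¹² F.
C₂ = κ₂ε₀A₂/d = 4.19 × 8.85×10⁻¹² × 4.76×10⁻⁴ / 1.32×10⁻³ = 1.34×10⁻¹¹ F.
C = C₁ + C₂ = 2.18×10⁻¹¹ F.

C ≈ 21.8 pF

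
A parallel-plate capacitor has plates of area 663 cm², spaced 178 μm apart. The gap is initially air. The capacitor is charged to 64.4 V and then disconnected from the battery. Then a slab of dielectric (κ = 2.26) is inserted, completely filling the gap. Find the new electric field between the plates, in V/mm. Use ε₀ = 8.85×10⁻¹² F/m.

A = 663 cm² = 6.63×10⁻² m².
Initially C₁ = ε₀A/d = 8.85×10⁻¹² × 6.63×10⁻² / 1.78×10⁻⁴ = 3.30×10⁻⁹ F.
E₁ = 3.62×10⁵ V/m.
Isolated ⇒ Q is held fixed. V₂ = Q/C₂ = V₁/2.26; E = V/d, so E₂/E₁ = (V₂/V₁)(d₁/d₂) = 0.442.
E₂ = 0.442 × 3.62×10⁵ = 1.60×10⁵ V/m.

E ≈ 160 V/mm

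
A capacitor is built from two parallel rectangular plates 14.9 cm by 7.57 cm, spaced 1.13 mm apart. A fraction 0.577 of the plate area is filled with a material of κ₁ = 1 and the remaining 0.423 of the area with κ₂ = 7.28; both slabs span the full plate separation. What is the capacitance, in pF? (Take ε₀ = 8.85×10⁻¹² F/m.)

A = 14.9 × 7.57 cm² = 1.13×10⁻² m².
Side-by-side slabs ⇒ two capacitors in parallel, each spanning the full gap.
C₁ = κ₁ε₀A₁/d = 1.00 × 8.85×10⁻¹² × 6.51×10⁻³ / 1.13×10⁻³ = 5.10×10⁻¹¹ F.
C₂ = κ₂ε₀A₂/d = 7.28 × 8.85×10⁻¹² × 4.77×10⁻³ / 1.13×10⁻³ = 2.72×10⁻¹⁰ F.
C = C₁ + C₂ = 3.23×10⁻¹⁰ F.

C ≈ 323 pF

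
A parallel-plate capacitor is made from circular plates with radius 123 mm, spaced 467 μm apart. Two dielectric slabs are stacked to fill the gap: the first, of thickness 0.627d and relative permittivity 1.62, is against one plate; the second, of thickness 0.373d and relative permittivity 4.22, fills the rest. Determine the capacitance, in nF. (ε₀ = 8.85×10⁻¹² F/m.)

1.89 nF

A = π(123 mm)² = 4.75×10⁻² m².
Stacked slabs ⇒ two capacitors in series, each with the full plate area.
C₁ = κ₁ε₀A/d₁ = 1.62 × 8.85×10⁻¹² × 4.75×10⁻² / 2.93×10⁻⁴ = 2.33×10⁻⁹ F.
C₂ = κ₂ε₀A/d₂ = 4.22 × 8.85×10⁻¹² × 4.75×10⁻² / 1.74×10⁻⁴ = 1.02×10⁻⁸ F.
C = (1/C₁ + 1/C₂)⁻¹ = 1.89×10⁻⁹ F.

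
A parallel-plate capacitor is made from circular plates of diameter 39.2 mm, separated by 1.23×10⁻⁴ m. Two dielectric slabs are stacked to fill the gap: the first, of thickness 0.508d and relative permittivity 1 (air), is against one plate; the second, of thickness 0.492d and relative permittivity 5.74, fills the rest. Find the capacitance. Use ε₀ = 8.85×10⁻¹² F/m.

C ≈ 146 pF

A = π(39.2/2 mm)² = 1.21×10⁻³ m².
Stacked slabs ⇒ two capacitors in series, each with the full plate area.
C₁ = κ₁ε₀A/d₁ = 1.00 × 8.85×10⁻¹² × 1.21×10⁻³ / 6.25×10⁻⁵ = 1.71×10⁻¹⁰ F.
C₂ = κ₂ε₀A/d₂ = 5.74 × 8.85×10⁻¹² × 1.21×10⁻³ / 6.05×10⁻⁵ = 1.01×10⁻⁹ F.
C = (1/C₁ + 1/C₂)⁻¹ = 1.46×10⁻¹⁰ F.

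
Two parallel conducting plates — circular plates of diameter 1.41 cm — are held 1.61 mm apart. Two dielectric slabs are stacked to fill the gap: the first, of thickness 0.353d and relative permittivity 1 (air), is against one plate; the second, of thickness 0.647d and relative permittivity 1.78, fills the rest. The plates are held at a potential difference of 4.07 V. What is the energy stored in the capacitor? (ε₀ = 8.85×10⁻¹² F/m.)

U ≈ 9.92 pJ

A = π(1.41/2 cm)² = 1.56×10⁻⁴ m².
Stacked slabs ⇒ two capacitors in series, each with the full plate area.
C₁ = κ₁ε₀A/d₁ = 1.00 × 8.85×10⁻¹² × 1.56×10⁻⁴ / 5.68×10⁻⁴ = 2.43×10⁻¹² F.
C₂ = κ₂ε₀A/d₂ = 1.78 × 8.85×10⁻¹² × 1.56×10⁻⁴ / 1.04×10⁻³ = 2.36×10⁻¹² F.
C = (1/C₁ + 1/C₂)⁻¹ = 1.20×10⁻¹² F.
U = ½CV² = ½ × 1.20×10⁻¹² × (4.07)² = 9.92×10⁻¹² J.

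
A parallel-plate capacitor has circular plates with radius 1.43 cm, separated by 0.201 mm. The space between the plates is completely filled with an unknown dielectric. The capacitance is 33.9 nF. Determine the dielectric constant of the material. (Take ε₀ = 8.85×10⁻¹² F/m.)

1198

A = π(1.43 cm)² = 6.42×10⁻⁴ m².
κ = Cd/(ε₀A) = 3.39×10⁻⁸ × 2.01×10⁻⁴ / (8.85×10⁻¹² × 6.42×10⁻⁴) = 1198.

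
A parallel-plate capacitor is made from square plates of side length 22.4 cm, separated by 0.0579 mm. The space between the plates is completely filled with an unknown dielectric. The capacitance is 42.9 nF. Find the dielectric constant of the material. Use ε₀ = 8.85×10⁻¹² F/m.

A = (22.4 cm)² = 5.02×10⁻² m².
κ = Cd/(ε₀A) = 4.29×10⁻⁸ × 5.79×10⁻⁵ / (8.85×10⁻¹² × 5.02×10⁻²) = 5.59.

κ ≈ 5.59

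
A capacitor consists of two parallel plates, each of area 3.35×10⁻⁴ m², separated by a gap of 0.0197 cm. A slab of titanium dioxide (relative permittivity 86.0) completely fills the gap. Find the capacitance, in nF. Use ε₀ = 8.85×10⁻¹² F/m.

C = κε₀A/d = 86.0 × 8.85×10⁻¹² × 3.35×10⁻⁴ / 1.97×10⁻⁴ = 1.29×10⁻⁹ F.

1.29 nF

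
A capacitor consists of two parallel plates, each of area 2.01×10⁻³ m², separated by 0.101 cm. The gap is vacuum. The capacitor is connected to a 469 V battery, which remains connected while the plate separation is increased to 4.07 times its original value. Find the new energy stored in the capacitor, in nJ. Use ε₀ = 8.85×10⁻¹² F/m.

Initially C₁ = ε₀A/d = 8.85×10⁻¹² × 2.01×10⁻³ / 1.01×10⁻³ = 1.76×10⁻¹¹ F.
U₁ = 1.94×10⁻⁶ J.
Battery connected ⇒ V is held fixed. C₂ = 0.246 C₁ and U = ½CV², so U₂/U₁ = C₂/C₁ = 0.246.
U₂ = 0.246 × 1.94×10⁻⁶ = 4.76×10⁻⁷ J.

U ≈ 476 nJ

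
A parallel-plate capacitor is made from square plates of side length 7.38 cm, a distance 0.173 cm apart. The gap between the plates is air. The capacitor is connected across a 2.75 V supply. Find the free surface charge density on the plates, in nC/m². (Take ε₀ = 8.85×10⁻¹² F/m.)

A = (7.38 cm)² = 5.45×10⁻³ m².
C = ε₀A/d = 8.85×10⁻¹² × 5.45×10⁻³ / 1.73×10⁻³ = 2.79×10⁻¹¹ F.
σ = Q/A = CV/A = 2.79×10⁻¹¹ × 2.75 / 5.45×10⁻³ = 1.41×10⁻⁸ C/m².

σ ≈ 14.1 nC/m²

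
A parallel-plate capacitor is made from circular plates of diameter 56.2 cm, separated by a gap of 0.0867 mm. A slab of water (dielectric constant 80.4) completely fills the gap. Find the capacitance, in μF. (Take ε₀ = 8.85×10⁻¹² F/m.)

C ≈ 2.04 μF

A = π(56.2/2 cm)² = 0.248 m².
C = κε₀A/d = 80.4 × 8.85×10⁻¹² × 0.248 / 8.67×10⁻⁵ = 2.04×10⁻⁶ F.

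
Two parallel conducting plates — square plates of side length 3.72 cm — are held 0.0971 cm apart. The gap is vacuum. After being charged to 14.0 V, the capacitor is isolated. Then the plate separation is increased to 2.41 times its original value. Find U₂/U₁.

Isolated ⇒ Q is held fixed.
C₂ = 0.415 C₁ and U = Q²/(2C), so U₂/U₁ = C₁/C₂ = 2.41.

2.41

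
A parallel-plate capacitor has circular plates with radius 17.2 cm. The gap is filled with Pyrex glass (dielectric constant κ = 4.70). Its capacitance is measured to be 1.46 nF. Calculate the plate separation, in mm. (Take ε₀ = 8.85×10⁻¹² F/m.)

2.65 mm

A = π(17.2 cm)² = 9.29×10⁻² m².
d = κε₀A/C = 4.70 × 8.85×10⁻¹² × 9.29×10⁻² / 1.46×10⁻⁹ = 2.65×10⁻³ m.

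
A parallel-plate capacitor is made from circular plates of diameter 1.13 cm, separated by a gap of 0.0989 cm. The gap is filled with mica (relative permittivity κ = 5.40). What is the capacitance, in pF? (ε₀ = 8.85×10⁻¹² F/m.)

4.85 pF

A = π(1.13/2 cm)² = 1.00×10⁻⁴ m².
C = κε₀A/d = 5.40 × 8.85×10⁻¹² × 1.00×10⁻⁴ / 9.89×10⁻⁴ = 4.85×10⁻¹² F.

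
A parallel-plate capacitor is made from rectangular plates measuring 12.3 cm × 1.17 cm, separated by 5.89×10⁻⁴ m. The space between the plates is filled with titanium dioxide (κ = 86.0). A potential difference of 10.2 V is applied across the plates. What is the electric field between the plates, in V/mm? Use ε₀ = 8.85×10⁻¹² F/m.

E = V/d = 10.2 / 5.89×10⁻⁴ = 1.73×10⁴ V/m.

17.3 V/mm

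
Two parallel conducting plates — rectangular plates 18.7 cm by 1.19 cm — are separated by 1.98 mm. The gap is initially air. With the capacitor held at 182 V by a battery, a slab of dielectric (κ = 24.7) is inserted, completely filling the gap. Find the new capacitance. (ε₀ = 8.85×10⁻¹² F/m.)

C ≈ 246 pF

A = 18.7 × 1.19 cm² = 2.23×10⁻³ m².
Initially C₁ = ε₀A/d = 8.85×10⁻¹² × 2.23×10⁻³ / 1.98×10⁻³ = 9.95×10⁻¹² F.
C = κε₀A/d scales with κ, so C₂/C₁ = κ = 24.7.
C₂ = 24.7 × 9.95×10⁻¹² = 2.46×10⁻¹⁰ F.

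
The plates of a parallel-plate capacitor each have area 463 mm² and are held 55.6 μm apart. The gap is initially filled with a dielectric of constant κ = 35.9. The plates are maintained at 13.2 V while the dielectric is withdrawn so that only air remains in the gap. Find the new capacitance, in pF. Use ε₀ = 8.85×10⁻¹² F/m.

C ≈ 73.7 pF

A = 463 mm² = 4.63×10⁻⁴ m².
Initially C₁ = κε₀A/d = 35.9 × 8.85×10⁻¹² × 4.63×10⁻⁴ / 5.56×10⁻⁵ = 2.65×10⁻⁹ F.
C = κε₀A/d scales with κ, so C₂/C₁ = 1/κ = 1/35.9 = 0.0279.
C₂ = 0.0279 × 2.65×10⁻⁹ = 7.37×10⁻¹¹ F.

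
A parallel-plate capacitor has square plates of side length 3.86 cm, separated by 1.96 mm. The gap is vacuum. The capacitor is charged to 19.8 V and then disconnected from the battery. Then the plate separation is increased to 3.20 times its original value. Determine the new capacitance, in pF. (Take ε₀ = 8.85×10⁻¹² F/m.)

2.10 pF

A = (3.86 cm)² = 1.49×10⁻³ m².
Initially C₁ = ε₀A/d = 8.85×10⁻¹² × 1.49×10⁻³ / 1.96×10⁻³ = 6.73×10⁻¹² F.
C = ε₀A/d scales as 1/d, so C₂/C₁ = d₁/d₂ = 1/3.20 = 0.312.
C₂ = 0.312 × 6.73×10⁻¹² = 2.10×10⁻¹² F.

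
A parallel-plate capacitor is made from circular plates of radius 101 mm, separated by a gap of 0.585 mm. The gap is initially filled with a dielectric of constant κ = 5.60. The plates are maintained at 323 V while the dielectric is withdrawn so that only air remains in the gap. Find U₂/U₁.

Battery connected ⇒ V is held fixed.
C₂ = 0.179 C₁ and U = ½CV², so U₂/U₁ = C₂/C₁ = 0.179.

U₂/U₁ ≈ 0.179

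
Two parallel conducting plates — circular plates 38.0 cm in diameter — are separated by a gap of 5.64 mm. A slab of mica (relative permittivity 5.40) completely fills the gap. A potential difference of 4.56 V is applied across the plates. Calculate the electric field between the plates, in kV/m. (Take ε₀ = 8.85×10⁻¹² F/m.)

E = V/d = 4.56 / 5.64×10⁻³ = 8.09×10² V/m.

E ≈ 0.809 kV/m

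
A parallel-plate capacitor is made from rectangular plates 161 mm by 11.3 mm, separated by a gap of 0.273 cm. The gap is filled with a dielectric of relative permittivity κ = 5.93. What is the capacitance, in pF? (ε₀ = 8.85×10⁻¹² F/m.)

35.0 pF

A = 161 × 11.3 mm² = 1.82×10⁻³ m².
C = κε₀A/d = 5.93 × 8.85×10⁻¹² × 1.82×10⁻³ / 2.73×10⁻³ = 3.50×10⁻¹¹ F.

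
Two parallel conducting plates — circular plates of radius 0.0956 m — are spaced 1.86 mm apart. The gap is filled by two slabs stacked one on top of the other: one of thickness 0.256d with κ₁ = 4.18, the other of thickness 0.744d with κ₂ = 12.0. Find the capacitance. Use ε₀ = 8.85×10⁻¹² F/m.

C ≈ 1.11 nF

A = π(0.0956 m)² = 2.87×10⁻² m².
Stacked slabs ⇒ two capacitors in series, each with the full plate area.
C₁ = κ₁ε₀A/d₁ = 4.18 × 8.85×10⁻¹² × 2.87×10⁻² / 4.76×10⁻⁴ = 2.23×10⁻⁹ F.
C₂ = κ₂ε₀A/d₂ = 12.0 × 8.85×10⁻¹² × 2.87×10⁻² / 1.38×10⁻³ = 2.20×10⁻⁹ F.
C = (1/C₁ + 1/C₂)⁻¹ = 1.11×10⁻⁹ F.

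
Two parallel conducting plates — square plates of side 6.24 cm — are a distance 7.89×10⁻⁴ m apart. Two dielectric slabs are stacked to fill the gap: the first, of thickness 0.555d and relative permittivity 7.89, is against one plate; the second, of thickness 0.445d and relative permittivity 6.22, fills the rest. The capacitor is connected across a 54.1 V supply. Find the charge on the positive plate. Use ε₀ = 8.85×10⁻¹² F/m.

16.7 nC

A = (6.24 cm)² = 3.89×10⁻³ m².
Stacked slabs ⇒ two capacitors in series, each with the full plate area.
C₁ = κ₁ε₀A/d₁ = 7.89 × 8.85×10⁻¹² × 3.89×10⁻³ / 4.38×10⁻⁴ = 6.21×10⁻¹⁰ F.
C₂ = κ₂ε₀A/d₂ = 6.22 × 8.85×10⁻¹² × 3.89×10⁻³ / 3.51×10⁻⁴ = 6.10×10⁻¹⁰ F.
C = (1/C₁ + 1/C₂)⁻¹ = 3.08×10⁻¹⁰ F.
Q = CV = 3.08×10⁻¹⁰ × 54.1 = 1.67×10⁻⁸ C.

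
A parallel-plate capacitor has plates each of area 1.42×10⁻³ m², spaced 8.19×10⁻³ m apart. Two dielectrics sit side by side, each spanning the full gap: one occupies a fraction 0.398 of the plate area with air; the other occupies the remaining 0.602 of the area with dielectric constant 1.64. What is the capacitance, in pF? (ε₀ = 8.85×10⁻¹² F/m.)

C ≈ 2.13 pF

Side-by-side slabs ⇒ two capacitors in parallel, each spanning the full gap.
C₁ = κ₁ε₀A₁/d = 1.00 × 8.85×10⁻¹² × 5.65×10⁻⁴ / 8.19×10⁻³ = 6.11×10⁻¹³ F.
C₂ = κ₂ε₀A₂/d = 1.64 × 8.85×10⁻¹² × 8.55×10⁻⁴ / 8.19×10⁻³ = 1.51×10⁻¹² F.
C = C₁ + C₂ = 2.13×10⁻¹² F.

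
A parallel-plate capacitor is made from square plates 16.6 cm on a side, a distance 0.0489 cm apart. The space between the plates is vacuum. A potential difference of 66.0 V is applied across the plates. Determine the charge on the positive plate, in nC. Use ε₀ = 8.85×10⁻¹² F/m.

Q ≈ 32.9 nC

A = (16.6 cm)² = 2.76×10⁻² m².
C = ε₀A/d = 8.85×10⁻¹² × 2.76×10⁻² / 4.89×10⁻⁴ = 4.99×10⁻¹⁰ F.
Q = CV = 4.99×10⁻¹⁰ × 66.0 = 3.29×10⁻⁸ C.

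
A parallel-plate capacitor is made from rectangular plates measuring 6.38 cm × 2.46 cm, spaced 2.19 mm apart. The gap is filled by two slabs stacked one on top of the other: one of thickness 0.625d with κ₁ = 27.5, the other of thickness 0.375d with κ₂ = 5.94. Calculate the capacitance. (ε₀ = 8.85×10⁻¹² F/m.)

73.9 pF

A = 6.38 × 2.46 cm² = 1.57×10⁻³ m².
Stacked slabs ⇒ two capacitors in series, each with the full plate area.
C₁ = κ₁ε₀A/d₁ = 27.5 × 8.85×10⁻¹² × 1.57×10⁻³ / 1.37×10⁻³ = 2.79×10⁻¹⁰ F.
C₂ = κ₂ε₀A/d₂ = 5.94 × 8.85×10⁻¹² × 1.57×10⁻³ / 8.21×10⁻⁴ = 1.00×10⁻¹⁰ F.
C = (1/C₁ + 1/C₂)⁻¹ = 7.39×10⁻¹¹ F.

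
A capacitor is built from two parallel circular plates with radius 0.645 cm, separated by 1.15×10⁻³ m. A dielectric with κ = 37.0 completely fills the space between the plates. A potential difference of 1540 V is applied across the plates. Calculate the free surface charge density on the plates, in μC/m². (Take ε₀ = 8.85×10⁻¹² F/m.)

A = π(0.645 cm)² = 1.31×10⁻⁴ m².
C = κε₀A/d = 37.0 × 8.85×10⁻¹² × 1.31×10⁻⁴ / 1.15×10⁻³ = 3.72×10⁻¹¹ F.
σ = Q/A = CV/A = 3.72×10⁻¹¹ × 1540 / 1.31×10⁻⁴ = 4.38×10⁻⁴ C/m².

438 μC/m²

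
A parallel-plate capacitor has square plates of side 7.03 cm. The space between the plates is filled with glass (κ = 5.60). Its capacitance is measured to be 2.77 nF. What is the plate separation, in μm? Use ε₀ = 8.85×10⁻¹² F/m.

d ≈ 88.4 μm

A = (7.03 cm)² = 4.94×10⁻³ m².
d = κε₀A/C = 5.60 × 8.85×10⁻¹² × 4.94×10⁻³ / 2.77×10⁻⁹ = 8.84×10⁻⁵ m.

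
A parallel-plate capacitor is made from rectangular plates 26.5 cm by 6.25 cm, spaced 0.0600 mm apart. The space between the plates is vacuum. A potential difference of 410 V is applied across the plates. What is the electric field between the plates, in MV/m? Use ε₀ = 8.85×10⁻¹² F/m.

E = V/d = 410 / 6.00×10⁻⁵ = 6.83×10⁶ V/m.

E ≈ 6.83 MV/m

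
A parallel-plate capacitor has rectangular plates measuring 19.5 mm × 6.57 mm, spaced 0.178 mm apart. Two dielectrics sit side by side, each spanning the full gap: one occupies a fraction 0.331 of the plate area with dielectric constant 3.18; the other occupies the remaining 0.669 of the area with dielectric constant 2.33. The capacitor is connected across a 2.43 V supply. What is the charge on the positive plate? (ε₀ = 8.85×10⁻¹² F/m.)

40.4 pC

A = 19.5 × 6.57 mm² = 1.28×10⁻⁴ m².
Side-by-side slabs ⇒ two capacitors in parallel, each spanning the full gap.
C₁ = κ₁ε₀A₁/d = 3.18 × 8.85×10⁻¹² × 4.24×10⁻⁵ / 1.78×10⁻⁴ = 6.70×10⁻¹² F.
C₂ = κ₂ε₀A₂/d = 2.33 × 8.85×10⁻¹² × 8.57×10⁻⁵ / 1.78×10⁻⁴ = 9.93×10⁻¹² F.
C = C₁ + C₂ = 1.66×10⁻¹¹ F.
Q = CV = 1.66×10⁻¹¹ × 2.43 = 4.04×10⁻¹¹ C.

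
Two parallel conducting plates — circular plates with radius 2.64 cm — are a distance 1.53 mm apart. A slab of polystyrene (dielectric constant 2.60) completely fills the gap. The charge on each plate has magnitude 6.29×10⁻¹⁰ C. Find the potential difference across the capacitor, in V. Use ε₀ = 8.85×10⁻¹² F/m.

19.1 V

A = π(2.64 cm)² = 2.19×10⁻³ m².
C = κε₀A/d = 2.60 × 8.85×10⁻¹² × 2.19×10⁻³ / 1.53×10⁻³ = 3.29×10⁻¹¹ F.
V = Q/C = 6.29×10⁻¹⁰ / 3.29×10⁻¹¹ = 19.1 V.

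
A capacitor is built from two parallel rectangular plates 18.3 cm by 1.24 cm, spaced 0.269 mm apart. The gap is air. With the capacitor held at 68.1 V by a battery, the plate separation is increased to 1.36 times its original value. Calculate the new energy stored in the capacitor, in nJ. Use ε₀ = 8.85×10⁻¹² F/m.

U ≈ 127 nJ

A = 18.3 × 1.24 cm² = 2.27×10⁻³ m².
Initially C₁ = ε₀A/d = 8.85×10⁻¹² × 2.27×10⁻³ / 2.69×10⁻⁴ = 7.47×10⁻¹¹ F.
U₁ = 1.73×10⁻⁷ J.
Battery connected ⇒ V is held fixed. C₂ = 0.735 C₁ and U = ½CV², so U₂/U₁ = C₂/C₁ = 0.735.
U₂ = 0.735 × 1.73×10⁻⁷ = 1.27×10⁻⁷ J.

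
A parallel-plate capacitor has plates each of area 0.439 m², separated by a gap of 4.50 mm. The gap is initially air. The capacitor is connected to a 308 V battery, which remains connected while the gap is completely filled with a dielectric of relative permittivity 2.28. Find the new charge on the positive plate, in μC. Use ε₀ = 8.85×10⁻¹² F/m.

Initially C₁ = ε₀A/d = 8.85×10⁻¹² × 0.439 / 4.50×10⁻³ = 8.63×10⁻¹⁰ F.
Q₁ = 2.66×10⁻⁷ C.
Battery connected ⇒ V is held fixed. C₂ = 2.28 C₁ and Q = CV, so Q₂/Q₁ = C₂/C₁ = 2.28.
Q₂ = 2.28 × 2.66×10⁻⁷ = 6.06×10⁻⁷ C.

0.606 μC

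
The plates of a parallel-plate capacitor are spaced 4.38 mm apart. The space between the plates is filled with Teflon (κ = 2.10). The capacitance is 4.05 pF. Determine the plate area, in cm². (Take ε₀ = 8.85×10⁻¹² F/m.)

A ≈ 9.54 cm²

A = Cd/(κε₀) = 4.05×10⁻¹² × 4.38×10⁻³ / (2.10 × 8.85×10⁻¹²) = 9.54×10⁻⁴ m².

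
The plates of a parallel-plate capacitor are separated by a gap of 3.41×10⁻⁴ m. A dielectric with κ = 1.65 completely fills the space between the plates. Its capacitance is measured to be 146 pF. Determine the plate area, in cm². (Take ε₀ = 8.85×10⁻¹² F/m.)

A ≈ 34.1 cm²

A = Cd/(κε₀) = 1.46×10⁻¹⁰ × 3.41×10⁻⁴ / (1.65 × 8.85×10⁻¹²) = 3.41×10⁻³ m².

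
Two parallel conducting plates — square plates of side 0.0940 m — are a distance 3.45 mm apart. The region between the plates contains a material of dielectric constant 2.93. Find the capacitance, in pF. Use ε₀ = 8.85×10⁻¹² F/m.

66.4 pF

A = (0.0940 m)² = 8.84×10⁻³ m².
C = κε₀A/d = 2.93 × 8.85×10⁻¹² × 8.84×10⁻³ / 3.45×10⁻³ = 6.64×10⁻¹¹ F.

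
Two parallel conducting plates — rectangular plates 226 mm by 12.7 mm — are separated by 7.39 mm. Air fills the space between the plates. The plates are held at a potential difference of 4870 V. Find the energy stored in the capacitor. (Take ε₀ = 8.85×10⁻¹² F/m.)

A = 226 × 12.7 mm² = 2.87×10⁻³ m².
C = ε₀A/d = 8.85×10⁻¹² × 2.87×10⁻³ / 7.39×10⁻³ = 3.44×10⁻¹² F.
U = ½CV² = ½ × 3.44×10⁻¹² × (4870)² = 4.08×10⁻⁵ J.

40.8 μJ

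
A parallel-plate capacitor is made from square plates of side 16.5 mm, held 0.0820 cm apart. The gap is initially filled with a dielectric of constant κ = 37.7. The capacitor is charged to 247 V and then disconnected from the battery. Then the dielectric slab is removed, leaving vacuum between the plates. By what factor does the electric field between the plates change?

37.7

Isolated ⇒ Q is held fixed.
V₂ = Q/C₂ = V₁/0.0265; E = V/d, so E₂/E₁ = (V₂/V₁)(d₁/d₂) = 37.7.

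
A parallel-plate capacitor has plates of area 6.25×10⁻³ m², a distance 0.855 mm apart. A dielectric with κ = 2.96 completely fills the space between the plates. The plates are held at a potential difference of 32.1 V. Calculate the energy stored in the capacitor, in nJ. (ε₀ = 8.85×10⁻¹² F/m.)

98.7 nJ

C = κε₀A/d = 2.96 × 8.85×10⁻¹² × 6.25×10⁻³ / 8.55×10⁻⁴ = 1.91×10⁻¹⁰ F.
U = ½CV² = ½ × 1.91×10⁻¹⁰ × (32.1)² = 9.87×10⁻⁸ J.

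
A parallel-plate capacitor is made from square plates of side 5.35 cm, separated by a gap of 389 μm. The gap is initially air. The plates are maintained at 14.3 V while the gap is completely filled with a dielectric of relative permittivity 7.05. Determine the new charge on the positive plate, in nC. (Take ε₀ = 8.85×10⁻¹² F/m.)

Q ≈ 6.56 nC

A = (5.35 cm)² = 2.86×10⁻³ m².
Initially C₁ = ε₀A/d = 8.85×10⁻¹² × 2.86×10⁻³ / 3.89×10⁻⁴ = 6.51×10⁻¹¹ F.
Q₁ = 9.31×10⁻¹⁰ C.
Battery connected ⇒ V is held fixed. C₂ = 7.05 C₁ and Q = CV, so Q₂/Q₁ = C₂/C₁ = 7.05.
Q₂ = 7.05 × 9.31×10⁻¹⁰ = 6.56×10⁻⁹ C.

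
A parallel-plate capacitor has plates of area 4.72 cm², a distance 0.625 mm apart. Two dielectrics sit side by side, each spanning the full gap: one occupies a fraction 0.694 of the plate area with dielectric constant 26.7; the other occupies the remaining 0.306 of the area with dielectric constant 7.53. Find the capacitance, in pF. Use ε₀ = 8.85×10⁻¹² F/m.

C ≈ 139 pF

A = 4.72 cm² = 4.72×10⁻⁴ m².
Side-by-side slabs ⇒ two capacitors in parallel, each spanning the full gap.
C₁ = κ₁ε₀A₁/d = 26.7 × 8.85×10⁻¹² × 3.28×10⁻⁴ / 6.25×10⁻⁴ = 1.24×10⁻¹⁰ F.
C₂ = κ₂ε₀A₂/d = 7.53 × 8.85×10⁻¹² × 1.44×10⁻⁴ / 6.25×10⁻⁴ = 1.54×10⁻¹¹ F.
C = C₁ + C₂ = 1.39×10⁻¹⁰ F.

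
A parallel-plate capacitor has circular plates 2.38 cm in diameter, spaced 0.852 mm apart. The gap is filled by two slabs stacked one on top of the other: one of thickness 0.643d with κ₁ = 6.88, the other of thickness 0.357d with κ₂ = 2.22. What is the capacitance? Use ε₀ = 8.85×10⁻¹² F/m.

18.2 pF

A = π(2.38/2 cm)² = 4.45×10⁻⁴ m².
Stacked slabs ⇒ two capacitors in series, each with the full plate area.
C₁ = κ₁ε₀A/d₁ = 6.88 × 8.85×10⁻¹² × 4.45×10⁻⁴ / 5.48×10⁻⁴ = 4.94×10⁻¹¹ F.
C₂ = κ₂ε₀A/d₂ = 2.22 × 8.85×10⁻¹² × 4.45×10⁻⁴ / 3.04×10⁻⁴ = 2.87×10⁻¹¹ F.
C = (1/C₁ + 1/C₂)⁻¹ = 1.82×10⁻¹¹ F.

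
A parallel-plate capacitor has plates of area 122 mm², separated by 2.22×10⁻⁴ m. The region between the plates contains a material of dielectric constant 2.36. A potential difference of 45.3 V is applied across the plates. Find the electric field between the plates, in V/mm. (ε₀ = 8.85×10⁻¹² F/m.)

E = V/d = 45.3 / 2.22×10⁻⁴ = 2.04×10⁵ V/m.

204 V/mm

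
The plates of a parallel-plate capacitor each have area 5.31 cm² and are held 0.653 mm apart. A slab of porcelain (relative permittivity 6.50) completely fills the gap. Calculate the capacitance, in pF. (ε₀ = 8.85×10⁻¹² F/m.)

A = 5.31 cm² = 5.31×10⁻⁴ m².
C = κε₀A/d = 6.50 × 8.85×10⁻¹² × 5.31×10⁻⁴ / 6.53×10⁻⁴ = 4.68×10⁻¹¹ F.

C ≈ 46.8 pF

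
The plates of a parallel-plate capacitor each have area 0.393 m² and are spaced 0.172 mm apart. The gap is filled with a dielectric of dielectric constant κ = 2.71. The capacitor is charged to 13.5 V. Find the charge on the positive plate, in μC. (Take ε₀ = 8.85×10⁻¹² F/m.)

C = κε₀A/d = 2.71 × 8.85×10⁻¹² × 0.393 / 1.72×10⁻⁴ = 5.48×10⁻⁸ F.
Q = CV = 5.48×10⁻⁸ × 13.5 = 7.40×10⁻⁷ C.

0.740 μC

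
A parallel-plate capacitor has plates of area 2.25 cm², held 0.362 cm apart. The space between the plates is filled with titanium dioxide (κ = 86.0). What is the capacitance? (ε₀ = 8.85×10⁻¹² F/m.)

47.3 pF

A = 2.25 cm² = 2.25×10⁻⁴ m².
C = κε₀A/d = 86.0 × 8.85×10⁻¹² × 2.25×10⁻⁴ / 3.62×10⁻³ = 4.73×10⁻¹¹ F.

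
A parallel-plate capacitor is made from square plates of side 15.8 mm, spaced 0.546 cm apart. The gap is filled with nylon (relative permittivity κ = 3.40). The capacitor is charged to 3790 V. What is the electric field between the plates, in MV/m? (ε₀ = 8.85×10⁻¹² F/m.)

E = V/d = 3790 / 5.46×10⁻³ = 6.94×10⁵ V/m.

0.694 MV/m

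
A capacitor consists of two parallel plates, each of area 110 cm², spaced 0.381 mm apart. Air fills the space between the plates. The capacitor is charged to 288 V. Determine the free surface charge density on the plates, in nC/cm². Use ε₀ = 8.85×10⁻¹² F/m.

A = 110 cm² = 1.10×10⁻² m².
C = ε₀A/d = 8.85×10⁻¹² × 1.10×10⁻² / 3.81×10⁻⁴ = 2.56×10⁻¹⁰ F.
σ = Q/A = CV/A = 2.56×10⁻¹⁰ × 288 / 1.10×10⁻² = 6.69×10⁻⁶ C/m².

σ ≈ 0.669 nC/cm²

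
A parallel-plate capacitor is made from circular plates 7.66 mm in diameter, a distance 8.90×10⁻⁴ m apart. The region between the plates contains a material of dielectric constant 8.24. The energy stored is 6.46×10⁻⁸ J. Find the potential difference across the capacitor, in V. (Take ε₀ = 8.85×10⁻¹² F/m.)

V ≈ 185 V

A = π(7.66/2 mm)² = 4.61×10⁻⁵ m².
C = κε₀A/d = 8.24 × 8.85×10⁻¹² × 4.61×10⁻⁵ / 8.90×10⁻⁴ = 3.78×10⁻¹² F.
V = √(2U/C) = √(2 × 6.46×10⁻⁸ / 3.78×10⁻¹²) = 1.85×10² V.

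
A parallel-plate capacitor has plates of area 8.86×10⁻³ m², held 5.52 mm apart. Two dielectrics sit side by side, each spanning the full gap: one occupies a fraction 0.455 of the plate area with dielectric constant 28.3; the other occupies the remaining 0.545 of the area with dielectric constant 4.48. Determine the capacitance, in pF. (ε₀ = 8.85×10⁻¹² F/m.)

Side-by-side slabs ⇒ two capacitors in parallel, each spanning the full gap.
C₁ = κ₁ε₀A₁/d = 28.3 × 8.85×10⁻¹² × 4.03×10⁻³ / 5.52×10⁻³ = 1.83×10⁻¹⁰ F.
C₂ = κ₂ε₀A₂/d = 4.48 × 8.85×10⁻¹² × 4.83×10⁻³ / 5.52×10⁻³ = 3.47×10⁻¹¹ F.
C = C₁ + C₂ = 2.18×10⁻¹⁰ F.

C ≈ 218 pF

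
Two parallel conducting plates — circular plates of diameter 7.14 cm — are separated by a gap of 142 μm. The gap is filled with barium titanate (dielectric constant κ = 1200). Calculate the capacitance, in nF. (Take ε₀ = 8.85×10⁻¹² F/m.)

C ≈ 299 nF

A = π(7.14/2 cm)² = 4.00×10⁻³ m².
C = κε₀A/d = 1200 × 8.85×10⁻¹² × 4.00×10⁻³ / 1.42×10⁻⁴ = 2.99×10⁻⁷ F.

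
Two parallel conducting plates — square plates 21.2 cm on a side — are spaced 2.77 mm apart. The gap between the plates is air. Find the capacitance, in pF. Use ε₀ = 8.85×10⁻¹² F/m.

144 pF

A = (21.2 cm)² = 4.49×10⁻² m².
C = ε₀A/d = 8.85×10⁻¹² × 4.49×10⁻² / 2.77×10⁻³ = 1.44×10⁻¹⁰ F.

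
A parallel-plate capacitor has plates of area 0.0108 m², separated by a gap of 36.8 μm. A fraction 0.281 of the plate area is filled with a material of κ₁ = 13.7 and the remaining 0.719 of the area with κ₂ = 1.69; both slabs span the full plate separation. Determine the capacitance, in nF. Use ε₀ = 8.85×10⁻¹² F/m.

Side-by-side slabs ⇒ two capacitors in parallel, each spanning the full gap.
C₁ = κ₁ε₀A₁/d = 13.7 × 8.85×10⁻¹² × 3.03×10⁻³ / 3.68×10⁻⁵ = 10.00×10⁻⁹ F.
C₂ = κ₂ε₀A₂/d = 1.69 × 8.85×10⁻¹² × 7.77×10⁻³ / 3.68×10⁻⁵ = 3.16×10⁻⁹ F.
C = C₁ + C₂ = 1.32×10⁻⁸ F.

13.2 nF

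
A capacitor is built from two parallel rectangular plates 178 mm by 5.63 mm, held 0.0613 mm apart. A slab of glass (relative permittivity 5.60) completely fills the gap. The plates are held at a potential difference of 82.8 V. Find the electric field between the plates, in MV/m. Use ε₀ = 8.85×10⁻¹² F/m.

E ≈ 1.35 MV/m

E = V/d = 82.8 / 6.13×10⁻⁵ = 1.35×10⁶ V/m.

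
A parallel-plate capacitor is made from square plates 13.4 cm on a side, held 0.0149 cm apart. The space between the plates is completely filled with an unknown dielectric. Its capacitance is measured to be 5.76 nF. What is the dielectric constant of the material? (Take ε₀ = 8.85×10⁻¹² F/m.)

A = (13.4 cm)² = 1.80×10⁻² m².
κ = Cd/(ε₀A) = 5.76×10⁻⁹ × 1.49×10⁻⁴ / (8.85×10⁻¹² × 1.80×10⁻²) = 5.40.

κ ≈ 5.40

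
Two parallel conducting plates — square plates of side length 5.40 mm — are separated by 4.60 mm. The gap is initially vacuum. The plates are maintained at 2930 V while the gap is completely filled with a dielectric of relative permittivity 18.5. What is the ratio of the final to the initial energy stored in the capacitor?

Battery connected ⇒ V is held fixed.
C₂ = 18.5 C₁ and U = ½CV², so U₂/U₁ = C₂/C₁ = 18.5.

U₂/U₁ ≈ 18.5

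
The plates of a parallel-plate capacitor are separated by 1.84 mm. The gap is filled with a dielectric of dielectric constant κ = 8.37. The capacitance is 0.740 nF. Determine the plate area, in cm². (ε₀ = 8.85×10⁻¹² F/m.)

A = Cd/(κε₀) = 7.40×10⁻¹⁰ × 1.84×10⁻³ / (8.37 × 8.85×10⁻¹²) = 1.84×10⁻² m².

A ≈ 184 cm²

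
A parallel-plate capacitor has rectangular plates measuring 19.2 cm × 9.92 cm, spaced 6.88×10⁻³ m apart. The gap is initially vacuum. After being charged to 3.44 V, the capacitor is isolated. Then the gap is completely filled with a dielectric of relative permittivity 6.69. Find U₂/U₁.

Isolated ⇒ Q is held fixed.
C₂ = 6.69 C₁ and U = Q²/(2C), so U₂/U₁ = C₁/C₂ = 0.149.

0.149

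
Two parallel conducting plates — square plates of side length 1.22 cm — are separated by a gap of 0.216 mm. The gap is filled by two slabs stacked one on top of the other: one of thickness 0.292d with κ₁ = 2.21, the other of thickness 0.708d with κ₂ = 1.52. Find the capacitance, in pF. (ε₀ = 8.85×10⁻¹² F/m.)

A = (1.22 cm)² = 1.49×10⁻⁴ m².
Stacked slabs ⇒ two capacitors in series, each with the full plate area.
C₁ = κ₁ε₀A/d₁ = 2.21 × 8.85×10⁻¹² × 1.49×10⁻⁴ / 6.31×10⁻⁵ = 4.62×10⁻¹¹ F.
C₂ = κ₂ε₀A/d₂ = 1.52 × 8.85×10⁻¹² × 1.49×10⁻⁴ / 1.53×10⁻⁴ = 1.31×10⁻¹¹ F.
C = (1/C₁ + 1/C₂)⁻¹ = 1.02×10⁻¹¹ F.

10.2 pF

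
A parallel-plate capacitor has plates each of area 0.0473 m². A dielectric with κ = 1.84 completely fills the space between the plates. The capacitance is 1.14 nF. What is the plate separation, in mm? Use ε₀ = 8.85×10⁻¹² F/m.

d = κε₀A/C = 1.84 × 8.85×10⁻¹² × 4.73×10⁻² / 1.14×10⁻⁹ = 6.76×10⁻⁴ m.

d ≈ 0.676 mm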